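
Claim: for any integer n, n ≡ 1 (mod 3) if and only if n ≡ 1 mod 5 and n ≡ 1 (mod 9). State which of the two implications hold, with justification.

(→) This fails: n = 34 gives 34 ≡ 1 (mod 3) but 34 ≡ 4 (mod 5), so the conjunction on the right does not hold.

(←) Conversely, if n ≡ 1 (mod 5) and n ≡ 1 (mod 9), then by the Chinese remainder theorem n ≡ 1 (mod 45). Since 1 ≡ 1 (mod 3) and 3 ∣ 45, we get n ≡ 1 (mod 3).

The forward direction fails; the converse holds.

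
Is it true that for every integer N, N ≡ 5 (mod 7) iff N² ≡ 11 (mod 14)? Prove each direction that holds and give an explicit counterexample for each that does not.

Neither implication holds.

(⟹) This fails: take N = 12. Then 12 ≡ 5 (mod 7), but 12² = 144 ≡ 4 (mod 14), not 11.

(⟸) This fails: take N = 9. Then 9² = 81 ≡ 11 (mod 14), yet 9 ≡ 2 (mod 7), not 5.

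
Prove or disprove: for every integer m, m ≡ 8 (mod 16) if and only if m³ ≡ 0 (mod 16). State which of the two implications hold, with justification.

Only the forward implication holds.

(⇐) This fails: take m = 0. Then 0³ = 0 ≡ 0 (mod 16), yet 0 ≡ 0 (mod 16), not 8.

(⇒) Suppose m ≡ 8 (mod 16). Write m = 16j + 8. Then (16j + 8)³ = 4096j³ + 6144j² + 3072j + 512 = 16(256j³ + 384j² + 192j + 32) + 0, so m³ ≡ 0 (mod 16).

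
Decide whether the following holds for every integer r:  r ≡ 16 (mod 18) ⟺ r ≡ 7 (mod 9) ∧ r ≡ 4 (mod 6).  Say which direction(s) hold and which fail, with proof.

Equivalent; both directions hold.

Forward direction. Suppose r ≡ 16 (mod 18); write r = 18j + 16. Since 9 ∣ 18, reducing mod 9 gives r ≡ 16 ≡ 7 (mod 9); since 6 ∣ 18, reducing mod 6 gives r ≡ 16 ≡ 4 (mod 6).

Converse. If r ≡ 7 (mod 9) and r ≡ 4 (mod 6), then by the Chinese remainder theorem r ≡ 16 (mod 18). This is exactly r ≡ 16 (mod 18).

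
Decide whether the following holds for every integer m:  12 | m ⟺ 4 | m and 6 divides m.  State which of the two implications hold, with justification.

(←) Suppose 4 ∣ m and 6 ∣ m. Any common multiple of 4 and 6 is a multiple of their lcm; here lcm(4, 6) = 4·6/gcd(4, 6) = 24/2 = 12, so 12 ∣ m.

(→) If 12 ∣ m, write m = 12q. Since 12 = 3·4, m = 4·(3q), so 4 ∣ m; and since 12 = 2·6, m = 6·(2q), so 6 ∣ m.

Equivalent; both directions hold.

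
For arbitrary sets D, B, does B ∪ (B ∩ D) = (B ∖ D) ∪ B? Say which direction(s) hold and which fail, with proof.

(⟸) Let x ∈ (B ∖ D) ∪ B. Then either x ∈ B and x ∉ D; or x ∈ D ∩ B. In each case x ∈ B ∪ (B ∩ D), so (B ∖ D) ∪ B ⊆ B ∪ (B ∩ D).

(⟹) Let x ∈ B ∪ (B ∩ D). Then either x ∈ B and x ∉ D; or x ∈ D ∩ B. In each case x ∈ (B ∖ D) ∪ B, so B ∪ (B ∩ D) ⊆ (B ∖ D) ∪ B.

Both inclusions hold; the sets are equal.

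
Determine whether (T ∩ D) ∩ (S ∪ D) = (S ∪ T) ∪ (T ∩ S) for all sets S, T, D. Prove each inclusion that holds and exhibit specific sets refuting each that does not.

(⊆) Let x ∈ (T ∩ D) ∩ (S ∪ D). Then either x ∈ T ∩ D and x ∉ S; or x ∈ S ∩ T ∩ D. In each case x ∈ (S ∪ T) ∪ (T ∩ S), so (T ∩ D) ∩ (S ∪ D) ⊆ (S ∪ T) ∪ (T ∩ S).

(⊇) This inclusion fails. Take S = {1}, T = ∅, D = ∅; then 1 ∈ (S ∪ T) ∪ (T ∩ S) but 1 ∉ (T ∩ D) ∩ (S ∪ D).

(⊆) holds; (⊇) fails.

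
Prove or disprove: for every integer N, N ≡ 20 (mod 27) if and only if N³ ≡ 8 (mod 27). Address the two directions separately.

[⇒] Suppose N ≡ 20 (mod 27). Write N = 27j + 20. Then (27j + 20)³ = 19683j³ + 43740j² + 32400j + 8000 = 27(729j³ + 1620j² + 1200j + 296) + 8, so N³ ≡ 8 (mod 27).

[⇐] This fails: take N = 2. Then 2³ = 8 ≡ 8 (mod 27), yet 2 ≡ 2 (mod 27), not 20.

Not equivalent: only (⇒) holds.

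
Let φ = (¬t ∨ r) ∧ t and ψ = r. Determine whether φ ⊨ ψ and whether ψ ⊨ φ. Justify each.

(⇒) Assume the antecedent. If r is true, r reduces to true regardless of the other variables. If r is false, the antecedent cannot hold. Either way r holds.

(⇐) This fails. Under r = T, t = F, the left side is false but the right side is true.

Only the forward implication holds.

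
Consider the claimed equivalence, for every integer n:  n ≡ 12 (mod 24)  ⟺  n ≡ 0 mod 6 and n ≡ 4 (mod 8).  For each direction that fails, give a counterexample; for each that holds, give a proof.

Both directions hold.

(⇐) If n ≡ 0 (mod 6) and n ≡ 4 (mod 8), then by the Chinese remainder theorem n ≡ 12 (mod 24). This is exactly n ≡ 12 (mod 24).

(⇒) Suppose n ≡ 12 (mod 24); write n = 24j + 12. Since 6 ∣ 24, reducing mod 6 gives n ≡ 12 ≡ 0 (mod 6); since 8 ∣ 24, reducing mod 8 gives n ≡ 12 ≡ 4 (mod 8).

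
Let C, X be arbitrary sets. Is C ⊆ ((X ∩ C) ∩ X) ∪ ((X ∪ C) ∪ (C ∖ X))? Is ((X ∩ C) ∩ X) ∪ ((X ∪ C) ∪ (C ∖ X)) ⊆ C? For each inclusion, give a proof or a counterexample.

Reverse inclusion. This inclusion fails. Take C = ∅, X = {1}; then 1 ∈ ((X ∩ C) ∩ X) ∪ ((X ∪ C) ∪ (C ∖ X)) but 1 ∉ C.

Forward inclusion. Let x ∈ C. Then either x ∈ C and x ∉ X; or x ∈ C ∩ X. In each case x ∈ ((X ∩ C) ∩ X) ∪ ((X ∪ C) ∪ (C ∖ X)), so C ⊆ ((X ∩ C) ∩ X) ∪ ((X ∪ C) ∪ (C ∖ X)).

The sets are not equal: only the forward inclusion holds.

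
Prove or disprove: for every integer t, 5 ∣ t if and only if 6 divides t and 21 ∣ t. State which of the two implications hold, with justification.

[⇒] This fails: take t = 5. Certainly 5 ∣ 5, but 6 ∤ 5.

[⇐] This fails: take t = 42. Both 6 ∣ 42 and 21 ∣ 42, yet 42 is not a multiple of 5 (since 42 = 8·5 + 2), so 5 ∤ 42.

Neither direction holds.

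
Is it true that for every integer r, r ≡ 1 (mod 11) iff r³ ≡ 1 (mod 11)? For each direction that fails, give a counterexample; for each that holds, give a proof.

Both directions hold; the statement is true.

(⟹) Suppose r ≡ 1 (mod 11). Write r = 11j + 1. Then (11j + 1)³ = 1331j³ + 363j² + 33j + 1 = 11(121j³ + 33j² + 3j) + 1, so r³ ≡ 1 (mod 11).

(⟸) Conversely, suppose r³ ≡ 1 (mod 11). The only residue r in {0, …, 10} with r³ ≡ 1 (mod 11) is r = 1, so r ≡ 1 (mod 11).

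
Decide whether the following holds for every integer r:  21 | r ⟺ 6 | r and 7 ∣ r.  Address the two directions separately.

Not equivalent: only (⇐) holds.

(⇒) This fails: take r = 21. Certainly 21 ∣ 21, but 6 ∤ 21.

(⇐) Suppose 6 ∣ r and 7 ∣ r. Any common multiple of 6 and 7 is a multiple of their lcm; here gcd(6, 7) = 1, so lcm(6, 7) = 6·7 = 42, so 42 ∣ r. Since 21 ∣ 42, it follows that 21 ∣ r.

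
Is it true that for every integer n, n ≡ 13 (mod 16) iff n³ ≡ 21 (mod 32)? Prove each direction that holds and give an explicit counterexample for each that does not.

Only the converse holds.

Converse. The residues r modulo 32 with r³ ≡ 21 (mod 32) are exactly {13}, and each is ≡ 13 (mod 16).

Forward direction. This fails: take n = 29. Then 29 ≡ 13 (mod 16), but 29³ = 24389 ≡ 5 (mod 32), not 21.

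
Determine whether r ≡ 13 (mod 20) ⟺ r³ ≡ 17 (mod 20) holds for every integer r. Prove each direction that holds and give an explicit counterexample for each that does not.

[⇒] Suppose r ≡ 13 (mod 20). Write r = 20j + 13. Then (20j + 13)³ = 8000j³ + 15600j² + 10140j + 2197 = 20(400j³ + 780j² + 507j + 109) + 17, so r³ ≡ 17 (mod 20).

[⇐] Conversely, suppose r³ ≡ 17 (mod 20). The only residue r in {0, …, 19} with r³ ≡ 17 (mod 20) is r = 13, so r ≡ 13 (mod 20).

The biconditional holds.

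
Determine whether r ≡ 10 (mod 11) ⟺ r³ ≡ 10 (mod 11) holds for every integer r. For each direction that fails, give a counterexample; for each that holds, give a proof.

Equivalent; both directions hold.

Forward direction. Suppose r ≡ 10 (mod 11). Write r = 11j + 10. Then (11j + 10)³ = 1331j³ + 3630j² + 3300j + 1000 = 11(121j³ + 330j² + 300j + 90) + 10, so r³ ≡ 10 (mod 11).

Converse. Suppose r³ ≡ 10 (mod 11). The only residue r in {0, …, 10} with r³ ≡ 10 (mod 11) is r = 10, so r ≡ 10 (mod 11).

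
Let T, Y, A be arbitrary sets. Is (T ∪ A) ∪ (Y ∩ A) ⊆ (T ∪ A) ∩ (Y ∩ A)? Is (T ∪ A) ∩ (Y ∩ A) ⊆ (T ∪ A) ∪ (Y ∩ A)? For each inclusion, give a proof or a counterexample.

Only the reverse inclusion holds.

(⟹) This inclusion fails. Take T = {1}, Y = ∅, A = ∅; then 1 ∈ (T ∪ A) ∪ (Y ∩ A) but 1 ∉ (T ∪ A) ∩ (Y ∩ A).

(⟸) Let x ∈ (T ∪ A) ∩ (Y ∩ A). Then either x ∈ Y ∩ A and x ∉ T; or x ∈ T ∩ Y ∩ A. In each case x ∈ (T ∪ A) ∪ (Y ∩ A), so (T ∪ A) ∩ (Y ∩ A) ⊆ (T ∪ A) ∪ (Y ∩ A).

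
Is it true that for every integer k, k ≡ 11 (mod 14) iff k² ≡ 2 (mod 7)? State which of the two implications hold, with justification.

Not equivalent: only (⇒) holds.

(⟸) This fails: take k = 3. Then 3² = 9 ≡ 2 (mod 7), yet 3 ≡ 3 (mod 14), not 11.

(⟹) Suppose k ≡ 11 (mod 14). Then k² ≡ 11² = 121 (mod 14), and since 7 ∣ 14, also k² ≡ 2 (mod 7).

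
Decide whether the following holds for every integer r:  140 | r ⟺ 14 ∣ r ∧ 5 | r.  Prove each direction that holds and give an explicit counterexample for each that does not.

Converse. This fails: take r = 70. Both 14 ∣ 70 and 5 ∣ 70, yet 70 is not a multiple of 140 (since 70 = 0·140 + 70), so 140 ∤ 70.

Forward direction. If 140 ∣ r, write r = 140q. Since 140 = 10·14, r = 14·(10q), so 14 ∣ r; and since 140 = 28·5, r = 5·(28q), so 5 ∣ r.

The forward direction holds; the converse fails.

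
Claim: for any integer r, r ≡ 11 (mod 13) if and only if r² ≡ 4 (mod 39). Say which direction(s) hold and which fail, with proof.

[⇒] This fails: take r = 24. Then 24 ≡ 11 (mod 13), but 24² = 576 ≡ 30 (mod 39), not 4.

[⇐] This fails: take r = 2. Then 2² = 4 ≡ 4 (mod 39), yet 2 ≡ 2 (mod 13), not 11.

Neither implication holds.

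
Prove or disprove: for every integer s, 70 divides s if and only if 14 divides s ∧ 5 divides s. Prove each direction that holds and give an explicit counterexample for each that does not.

(→) If 70 ∣ s, write s = 70q. Since 70 = 5·14, s = 14·(5q), so 14 ∣ s; and since 70 = 14·5, s = 5·(14q), so 5 ∣ s.

(←) Suppose 14 ∣ s and 5 ∣ s. Any common multiple of 14 and 5 is a multiple of their lcm; here gcd(14, 5) = 1, so lcm(14, 5) = 14·5 = 70, so 70 ∣ s.

Both implications hold.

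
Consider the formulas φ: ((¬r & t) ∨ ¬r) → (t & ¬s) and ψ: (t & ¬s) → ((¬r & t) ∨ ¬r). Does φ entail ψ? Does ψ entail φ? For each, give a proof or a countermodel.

(→) This fails. Under r = T, t = T, s = F, the left side is true but the right side is false.

(←) This fails. Under r = F, t = F, s = F, the left side is false but the right side is true.

Both directions fail.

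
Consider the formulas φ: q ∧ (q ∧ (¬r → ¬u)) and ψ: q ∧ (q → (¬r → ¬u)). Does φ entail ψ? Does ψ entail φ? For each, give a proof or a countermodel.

Equivalent; both directions hold.

[⇒] Assume the antecedent. If r is true, the antecedent forces (r = T, u = F, q = T) or (r = T, u = T, q = T), and q ∧ (q → (¬r → ¬u)) holds there. If r is false, the antecedent forces (r = F, u = F, q = T), and q ∧ (q → (¬r → ¬u)) holds there. Either way q ∧ (q → (¬r → ¬u)) holds.

[⇐] Assume the antecedent. If r is true, the antecedent forces (r = T, u = F, q = T) or (r = T, u = T, q = T), and q ∧ (q ∧ (¬r → ¬u)) holds there. If r is false, the antecedent forces (r = F, u = F, q = T), and q ∧ (q ∧ (¬r → ¬u)) holds there. Either way q ∧ (q ∧ (¬r → ¬u)) holds.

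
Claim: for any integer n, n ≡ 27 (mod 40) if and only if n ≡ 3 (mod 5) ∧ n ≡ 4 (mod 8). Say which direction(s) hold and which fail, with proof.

Neither direction holds.

Forward direction. This fails: n = 27 gives 27 ≡ 27 (mod 40) but 27 ≡ 2 (mod 5), so the conjunction on the right does not hold.

Converse. This fails: n = 28 satisfies both congruences on the right (28 ≡ 3 mod 5 and 28 ≡ 4 mod 8) yet 28 ≡ 28 (mod 40), not 27.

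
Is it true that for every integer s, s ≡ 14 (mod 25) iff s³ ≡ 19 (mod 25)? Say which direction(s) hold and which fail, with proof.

The biconditional holds.

(⟸) Suppose s³ ≡ 19 (mod 25). The only residue r in {0, …, 24} with r³ ≡ 19 (mod 25) is r = 14, so s ≡ 14 (mod 25).

(⟹) Suppose s ≡ 14 (mod 25). Write s = 25j + 14. Then (25j + 14)³ = 15625j³ + 26250j² + 14700j + 2744 = 25(625j³ + 1050j² + 588j + 109) + 19, so s³ ≡ 19 (mod 25).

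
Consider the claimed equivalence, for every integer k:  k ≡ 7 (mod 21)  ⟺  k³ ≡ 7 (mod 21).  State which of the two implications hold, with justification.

(⟹) Suppose k ≡ 7 (mod 21). Write k = 21j + 7. Then (21j + 7)³ = 9261j³ + 9261j² + 3087j + 343 = 21(441j³ + 441j² + 147j + 16) + 7, so k³ ≡ 7 (mod 21).

(⟸) Conversely, suppose k³ ≡ 7 (mod 21). The only residue r in {0, …, 20} with r³ ≡ 7 (mod 21) is r = 7, so k ≡ 7 (mod 21).

Both implications hold.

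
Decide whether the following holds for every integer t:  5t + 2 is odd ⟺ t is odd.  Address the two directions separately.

Both directions hold; the statement is true.

(⟹) Suppose 5t + 2 is odd. Since 5 is odd, 5t and t have the same parity, so 5t + 2 ≡ t + 2 (mod 2). As 2 is even, 5t + 2 is odd exactly when t is odd. Thus t is odd.

(⟸) Conversely, suppose t is odd; write t = 2j + 1. Then 5t + 2 = 5·(2j + 1) + 2 = 2·5j + 7, which is odd.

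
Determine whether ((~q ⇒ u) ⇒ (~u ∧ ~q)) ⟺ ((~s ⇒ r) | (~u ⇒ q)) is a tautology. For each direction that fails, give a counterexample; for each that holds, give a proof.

(→) This fails. Under q = F, r = F, s = F, u = F, the left side is true but the right side is false.

(←) This fails. Under q = T, r = F, s = F, u = F, the left side is false but the right side is true.

(⇒) fails and (⇐) fails.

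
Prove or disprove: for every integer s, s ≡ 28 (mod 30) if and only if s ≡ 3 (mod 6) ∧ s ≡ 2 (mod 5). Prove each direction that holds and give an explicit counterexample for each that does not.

Forward direction. This fails: s = 28 gives 28 ≡ 28 (mod 30) but 28 ≡ 4 (mod 6), so the conjunction on the right does not hold.

Converse. This fails: s = 27 satisfies both congruences on the right (27 ≡ 3 mod 6 and 27 ≡ 2 mod 5) yet 27 ≡ 27 (mod 30), not 28.

Neither direction holds.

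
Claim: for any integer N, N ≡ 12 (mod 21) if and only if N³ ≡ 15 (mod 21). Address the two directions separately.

Forward direction. This fails: take N = 12. Then 12 ≡ 12 (mod 21), but 12³ = 1728 ≡ 6 (mod 21), not 15.

Converse. This fails: take N = 9. Then 9³ = 729 ≡ 15 (mod 21), yet 9 ≡ 9 (mod 21), not 12.

Both directions fail.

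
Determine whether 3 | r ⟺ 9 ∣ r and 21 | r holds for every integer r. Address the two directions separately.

(⇒) fails; (⇐) holds.

(⇒) This fails: take r = 3. Certainly 3 ∣ 3, but 9 ∤ 3.

(⇐) Suppose 9 ∣ r and 21 ∣ r. Any common multiple of 9 and 21 is a multiple of their lcm; here lcm(9, 21) = 9·21/gcd(9, 21) = 189/3 = 63, so 63 ∣ r. Since 3 ∣ 63, it follows that 3 ∣ r.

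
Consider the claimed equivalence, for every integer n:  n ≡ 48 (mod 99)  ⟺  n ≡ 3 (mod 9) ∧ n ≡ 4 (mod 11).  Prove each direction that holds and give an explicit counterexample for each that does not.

Both directions hold; the statement is true.

[⇒] Suppose n ≡ 48 (mod 99); write n = 99j + 48. Since 9 ∣ 99, reducing mod 9 gives n ≡ 48 ≡ 3 (mod 9); since 11 ∣ 99, reducing mod 11 gives n ≡ 48 ≡ 4 (mod 11).

[⇐] Conversely, if n ≡ 3 (mod 9) and n ≡ 4 (mod 11), then by the Chinese remainder theorem n ≡ 48 (mod 99). This is exactly n ≡ 48 (mod 99).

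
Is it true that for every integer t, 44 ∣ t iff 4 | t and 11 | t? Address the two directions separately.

(⟹) If 44 ∣ t, write t = 44q. Since 44 = 11·4, t = 4·(11q), so 4 ∣ t; and since 44 = 4·11, t = 11·(4q), so 11 ∣ t.

(⟸) Suppose 4 ∣ t and 11 ∣ t. Any common multiple of 4 and 11 is a multiple of their lcm; here gcd(4, 11) = 1, so lcm(4, 11) = 4·11 = 44, so 44 ∣ t.

Equivalent; both directions hold.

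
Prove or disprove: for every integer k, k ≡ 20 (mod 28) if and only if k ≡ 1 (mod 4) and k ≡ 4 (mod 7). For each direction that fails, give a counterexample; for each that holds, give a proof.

[⇒] This fails: k = 20 gives 20 ≡ 20 (mod 28) but 20 ≡ 0 (mod 4), so the conjunction on the right does not hold.

[⇐] This fails: k = 25 satisfies both congruences on the right (25 ≡ 1 mod 4 and 25 ≡ 4 mod 7) yet 25 ≡ 25 (mod 28), not 20.

Neither direction holds.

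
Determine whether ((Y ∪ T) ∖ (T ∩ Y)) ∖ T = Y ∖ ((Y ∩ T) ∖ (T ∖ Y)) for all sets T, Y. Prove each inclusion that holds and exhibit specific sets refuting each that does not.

(⊆) Let x ∈ ((Y ∪ T) ∖ (T ∩ Y)) ∖ T. Then x ∈ Y and x ∉ T, from which x ∈ Y ∖ ((Y ∩ T) ∖ (T ∖ Y)).

(⊇) Let x ∈ Y ∖ ((Y ∩ T) ∖ (T ∖ Y)). Then x ∈ Y and x ∉ T, from which x ∈ ((Y ∪ T) ∖ (T ∩ Y)) ∖ T.

The two sets are equal.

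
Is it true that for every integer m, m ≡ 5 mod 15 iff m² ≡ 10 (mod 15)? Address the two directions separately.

[⇒] Suppose m ≡ 5 mod 15. Write m = 15j + 5. Then (15j + 5)² = 225j² + 150j + 25 = 15(15j² + 10j + 1) + 10, so m² ≡ 10 (mod 15).

[⇐] This fails: take m = 10. Then 10² = 100 ≡ 10 (mod 15), yet 10 ≡ 10 (mod 15), not 5.

The forward direction holds; the converse fails.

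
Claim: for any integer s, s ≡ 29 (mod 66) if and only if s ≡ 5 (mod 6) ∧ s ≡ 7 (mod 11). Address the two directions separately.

Both implications hold.

(⇐) If s ≡ 5 (mod 6) and s ≡ 7 (mod 11), then by the Chinese remainder theorem s ≡ 29 (mod 66). This is exactly s ≡ 29 (mod 66).

(⇒) Suppose s ≡ 29 (mod 66); write s = 66j + 29. Since 6 ∣ 66, reducing mod 6 gives s ≡ 29 ≡ 5 (mod 6); since 11 ∣ 66, reducing mod 11 gives s ≡ 29 ≡ 7 (mod 11).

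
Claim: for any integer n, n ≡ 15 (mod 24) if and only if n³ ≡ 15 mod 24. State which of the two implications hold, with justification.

(←) Suppose n³ ≡ 15 (mod 24). The only residue r in {0, …, 23} with r³ ≡ 15 (mod 24) is r = 15, so n ≡ 15 (mod 24).

(→) Suppose n ≡ 15 (mod 24). Write n = 24j + 15. Then (24j + 15)³ = 13824j³ + 25920j² + 16200j + 3375 = 24(576j³ + 1080j² + 675j + 140) + 15, so n³ ≡ 15 (mod 24).

Equivalent; both directions hold.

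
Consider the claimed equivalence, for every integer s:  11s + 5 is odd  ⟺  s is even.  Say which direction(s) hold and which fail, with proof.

(⟹) Suppose 11s + 5 is odd. Since 11 is odd, 11s and s have the same parity, so 11s + 5 ≡ s + 5 (mod 2). As 5 is odd, 11s + 5 is odd exactly when s is even. Thus s is even.

(⟸) Conversely, suppose s is even; write s = 2j. Then 11s + 5 = 11·(2j) + 5 = 2·11j + 5, which is odd.

Both implications hold.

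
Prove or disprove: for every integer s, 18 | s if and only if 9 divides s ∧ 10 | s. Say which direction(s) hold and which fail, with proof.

(⇐) Suppose 9 ∣ s and 10 ∣ s. Any common multiple of 9 and 10 is a multiple of their lcm; here gcd(9, 10) = 1, so lcm(9, 10) = 9·10 = 90, so 90 ∣ s. Since 18 ∣ 90, it follows that 18 ∣ s.

(⇒) This fails: take s = 18. Certainly 18 ∣ 18, but 10 ∤ 18.

Only the converse holds.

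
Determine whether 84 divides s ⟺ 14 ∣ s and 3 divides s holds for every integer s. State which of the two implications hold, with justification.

(⇐) This fails: take s = 42. Both 14 ∣ 42 and 3 ∣ 42, yet 42 is not a multiple of 84 (since 42 = 0·84 + 42), so 84 ∤ 42.

(⇒) If 84 ∣ s, write s = 84q. Since 84 = 6·14, s = 14·(6q), so 14 ∣ s; and since 84 = 28·3, s = 3·(28q), so 3 ∣ s.

Not equivalent: only (⇒) holds.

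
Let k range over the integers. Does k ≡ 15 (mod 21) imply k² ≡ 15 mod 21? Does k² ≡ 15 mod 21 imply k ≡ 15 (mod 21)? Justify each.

(⟹) Suppose k ≡ 15 (mod 21). Write k = 21j + 15. Then (21j + 15)² = 441j² + 630j + 225 = 21(21j² + 30j + 10) + 15, so k² ≡ 15 (mod 21).

(⟸) This fails: take k = 6. Then 6² = 36 ≡ 15 (mod 21), yet 6 ≡ 6 (mod 21), not 15.

Only the forward direction holds.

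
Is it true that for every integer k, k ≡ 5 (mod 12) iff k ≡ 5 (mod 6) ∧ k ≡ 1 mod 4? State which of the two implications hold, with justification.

(→) Suppose k ≡ 5 (mod 12); write k = 12j + 5. Since 6 ∣ 12, reducing mod 6 gives k ≡ 5 (mod 6); since 4 ∣ 12, reducing mod 4 gives k ≡ 5 ≡ 1 (mod 4).

(←) Conversely, if k ≡ 5 (mod 6) and k ≡ 1 (mod 4), then by the Chinese remainder theorem k ≡ 5 (mod 12). This is exactly k ≡ 5 (mod 12).

Equivalent; both directions hold.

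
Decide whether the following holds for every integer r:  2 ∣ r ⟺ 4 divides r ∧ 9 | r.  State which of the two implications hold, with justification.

Not equivalent: only (⇐) holds.

(←) Suppose 4 ∣ r and 9 ∣ r. Any common multiple of 4 and 9 is a multiple of their lcm; here gcd(4, 9) = 1, so lcm(4, 9) = 4·9 = 36, so 36 ∣ r. Since 2 ∣ 36, it follows that 2 ∣ r.

(→) This fails: take r = 2. Certainly 2 ∣ 2, but 4 ∤ 2.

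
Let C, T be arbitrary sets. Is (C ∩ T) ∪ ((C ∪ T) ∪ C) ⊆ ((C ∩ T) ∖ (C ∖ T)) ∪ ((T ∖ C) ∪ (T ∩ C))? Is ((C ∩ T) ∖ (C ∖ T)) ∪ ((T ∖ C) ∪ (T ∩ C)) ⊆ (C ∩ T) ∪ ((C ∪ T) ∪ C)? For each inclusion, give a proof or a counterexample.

Only the reverse inclusion holds.

(⊇) Let x ∈ ((C ∩ T) ∖ (C ∖ T)) ∪ ((T ∖ C) ∪ (T ∩ C)). Then either x ∈ T and x ∉ C; or x ∈ C ∩ T. In each case x ∈ (C ∩ T) ∪ ((C ∪ T) ∪ C), so ((C ∩ T) ∖ (C ∖ T)) ∪ ((T ∖ C) ∪ (T ∩ C)) ⊆ (C ∩ T) ∪ ((C ∪ T) ∪ C).

(⊆) This inclusion fails. Take C = {1}, T = ∅; then 1 ∈ (C ∩ T) ∪ ((C ∪ T) ∪ C) but 1 ∉ ((C ∩ T) ∖ (C ∖ T)) ∪ ((T ∖ C) ∪ (T ∩ C)).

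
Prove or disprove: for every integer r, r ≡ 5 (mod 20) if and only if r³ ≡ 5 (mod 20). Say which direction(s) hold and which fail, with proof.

The biconditional holds.

Forward direction. Suppose r ≡ 5 (mod 20). Write r = 20j + 5. Then (20j + 5)³ = 8000j³ + 6000j² + 1500j + 125 = 20(400j³ + 300j² + 75j + 6) + 5, so r³ ≡ 5 (mod 20).

Converse. Suppose r³ ≡ 5 (mod 20). The only residue r in {0, …, 19} with r³ ≡ 5 (mod 20) is r = 5, so r ≡ 5 (mod 20).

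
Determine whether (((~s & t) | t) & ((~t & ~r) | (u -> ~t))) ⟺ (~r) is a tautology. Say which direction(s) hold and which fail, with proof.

Neither direction holds.

(→) This fails. Under s = F, r = T, u = F, t = T, the left side is true but the right side is false.

(←) This fails. Under s = F, r = F, u = F, t = F, the left side is false but the right side is true.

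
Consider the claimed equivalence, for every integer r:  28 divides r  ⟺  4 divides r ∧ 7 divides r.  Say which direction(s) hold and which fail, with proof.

The biconditional holds.

(⇒) If 28 ∣ r, write r = 28q. Since 28 = 7·4, r = 4·(7q), so 4 ∣ r; and since 28 = 4·7, r = 7·(4q), so 7 ∣ r.

(⇐) Suppose 4 ∣ r and 7 ∣ r. Any common multiple of 4 and 7 is a multiple of their lcm; here gcd(4, 7) = 1, so lcm(4, 7) = 4·7 = 28, so 28 ∣ r.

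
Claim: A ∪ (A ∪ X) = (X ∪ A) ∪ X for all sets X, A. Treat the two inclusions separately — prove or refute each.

(⟹) Let x ∈ A ∪ (A ∪ X). Then either x ∈ X and x ∉ A; or x ∈ A and x ∉ X; or x ∈ X ∩ A. In each case x ∈ (X ∪ A) ∪ X, so A ∪ (A ∪ X) ⊆ (X ∪ A) ∪ X.

(⟸) Let x ∈ (X ∪ A) ∪ X. Then either x ∈ X and x ∉ A; or x ∈ A and x ∉ X; or x ∈ X ∩ A. In each case x ∈ A ∪ (A ∪ X), so (X ∪ A) ∪ X ⊆ A ∪ (A ∪ X).

Both inclusions hold; the sets are equal.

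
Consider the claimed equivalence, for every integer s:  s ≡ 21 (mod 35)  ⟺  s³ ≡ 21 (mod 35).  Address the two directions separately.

(⇐) Suppose s³ ≡ 21 (mod 35). The only residue r in {0, …, 34} with r³ ≡ 21 (mod 35) is r = 21, so s ≡ 21 (mod 35).

(⇒) Suppose s ≡ 21 (mod 35). Write s = 35j + 21. Then (35j + 21)³ = 42875j³ + 77175j² + 46305j + 9261 = 35(1225j³ + 2205j² + 1323j + 264) + 21, so s³ ≡ 21 (mod 35).

Equivalent; both directions hold.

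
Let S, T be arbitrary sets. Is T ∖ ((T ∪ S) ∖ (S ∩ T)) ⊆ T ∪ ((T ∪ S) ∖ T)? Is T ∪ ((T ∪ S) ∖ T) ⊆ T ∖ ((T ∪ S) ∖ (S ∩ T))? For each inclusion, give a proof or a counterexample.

(⟸) This inclusion fails. Take S = {1}, T = ∅; then 1 ∈ T ∪ ((T ∪ S) ∖ T) but 1 ∉ T ∖ ((T ∪ S) ∖ (S ∩ T)).

(⟹) Let x ∈ T ∖ ((T ∪ S) ∖ (S ∩ T)). Then x ∈ S ∩ T, from which x ∈ T ∪ ((T ∪ S) ∖ T).

(⊆) holds; (⊇) fails.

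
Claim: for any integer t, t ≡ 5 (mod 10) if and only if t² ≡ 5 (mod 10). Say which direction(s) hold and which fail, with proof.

Both directions hold.

(⟹) Suppose t ≡ 5 (mod 10). Write t = 10j + 5. Then (10j + 5)² = 100j² + 100j + 25 = 10(10j² + 10j + 2) + 5, so t² ≡ 5 (mod 10).

(⟸) Conversely, suppose t² ≡ 5 (mod 10). The only residue r in {0, …, 9} with r² ≡ 5 (mod 10) is r = 5, so t ≡ 5 (mod 10).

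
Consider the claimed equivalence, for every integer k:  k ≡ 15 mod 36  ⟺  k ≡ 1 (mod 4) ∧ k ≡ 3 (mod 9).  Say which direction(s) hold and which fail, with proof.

Forward direction. This fails: k = 15 gives 15 ≡ 15 (mod 36) but 15 ≡ 3 (mod 4), so the conjunction on the right does not hold.

Converse. This fails: k = 21 satisfies both congruences on the right (21 ≡ 1 mod 4 and 21 ≡ 3 mod 9) yet 21 ≡ 21 (mod 36), not 15.

Neither direction holds.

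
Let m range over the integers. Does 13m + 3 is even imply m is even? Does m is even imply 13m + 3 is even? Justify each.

(⟹) This fails: m = 1 gives 13m + 3 = 16, which is even, but 1 is odd, not even.

(⟸) This also fails: m = 0 is even, but 13m + 3 = 3 is odd, not even.

Neither direction holds.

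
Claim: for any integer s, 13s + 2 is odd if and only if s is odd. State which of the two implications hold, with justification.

(⟹) Suppose 13s + 2 is odd. Since 13 is odd, 13s and s have the same parity, so 13s + 2 ≡ s + 2 (mod 2). As 2 is even, 13s + 2 is odd exactly when s is odd. Thus s is odd.

(⟸) Conversely, suppose s is odd; write s = 2j + 1. Then 13s + 2 = 13·(2j + 1) + 2 = 2·13j + 15, which is odd.

Both directions hold; the statement is true.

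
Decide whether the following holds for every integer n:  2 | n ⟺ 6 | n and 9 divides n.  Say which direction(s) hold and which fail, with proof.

[⇐] Suppose 6 ∣ n and 9 ∣ n. Any common multiple of 6 and 9 is a multiple of their lcm; here lcm(6, 9) = 6·9/gcd(6, 9) = 54/3 = 18, so 18 ∣ n. Since 2 ∣ 18, it follows that 2 ∣ n.

[⇒] This fails: take n = 2. Certainly 2 ∣ 2, but 6 ∤ 2.

The forward direction fails; the converse holds.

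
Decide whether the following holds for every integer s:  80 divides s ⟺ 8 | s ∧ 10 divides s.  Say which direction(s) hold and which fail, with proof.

Only the forward direction holds.

(→) If 80 ∣ s, write s = 80q. Since 80 = 10·8, s = 8·(10q), so 8 ∣ s; and since 80 = 8·10, s = 10·(8q), so 10 ∣ s.

(←) This fails: take s = 40. Both 8 ∣ 40 and 10 ∣ 40, yet 40 is not a multiple of 80 (since 40 = 0·80 + 40), so 80 ∤ 40.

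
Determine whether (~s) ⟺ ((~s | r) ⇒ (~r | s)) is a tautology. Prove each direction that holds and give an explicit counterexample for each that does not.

(⇒) This fails. Under s = F, r = T, the left side is true but the right side is false.

(⇐) This fails. Under s = T, r = F, the left side is false but the right side is true.

Neither implication holds.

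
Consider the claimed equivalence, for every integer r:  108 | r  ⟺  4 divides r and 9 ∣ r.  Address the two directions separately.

Forward direction. If 108 ∣ r, write r = 108q. Since 108 = 27·4, r = 4·(27q), so 4 ∣ r; and since 108 = 12·9, r = 9·(12q), so 9 ∣ r.

Converse. This fails: take r = 36. Both 4 ∣ 36 and 9 ∣ 36, yet 36 is not a multiple of 108 (since 36 = 0·108 + 36), so 108 ∤ 36.

(⇒) holds; (⇐) fails.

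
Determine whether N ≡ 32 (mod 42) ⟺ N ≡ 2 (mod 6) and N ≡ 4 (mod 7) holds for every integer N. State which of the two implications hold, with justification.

(⟸) If N ≡ 2 (mod 6) and N ≡ 4 (mod 7), then by the Chinese remainder theorem N ≡ 32 (mod 42). This is exactly N ≡ 32 (mod 42).

(⟹) Suppose N ≡ 32 (mod 42); write N = 42j + 32. Since 6 ∣ 42, reducing mod 6 gives N ≡ 32 ≡ 2 (mod 6); since 7 ∣ 42, reducing mod 7 gives N ≡ 32 ≡ 4 (mod 7).

Both directions hold; the statement is true.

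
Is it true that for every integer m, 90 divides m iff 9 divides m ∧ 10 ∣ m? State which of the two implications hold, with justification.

Equivalent; both directions hold.

(⇒) If 90 ∣ m, write m = 90q. Since 90 = 10·9, m = 9·(10q), so 9 ∣ m; and since 90 = 9·10, m = 10·(9q), so 10 ∣ m.

(⇐) Suppose 9 ∣ m and 10 ∣ m. Any common multiple of 9 and 10 is a multiple of their lcm; here gcd(9, 10) = 1, so lcm(9, 10) = 9·10 = 90, so 90 ∣ m.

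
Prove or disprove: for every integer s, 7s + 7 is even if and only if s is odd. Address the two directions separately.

Equivalent; both directions hold.

[⇒] Suppose 7s + 7 is even. Since 7 is odd, 7s and s have the same parity, so 7s + 7 ≡ s + 7 (mod 2). As 7 is odd, 7s + 7 is even exactly when s is odd. Thus s is odd.

[⇐] Conversely, suppose s is odd; write s = 2j + 1. Then 7s + 7 = 7·(2j + 1) + 7 = 2·7j + 14, which is even.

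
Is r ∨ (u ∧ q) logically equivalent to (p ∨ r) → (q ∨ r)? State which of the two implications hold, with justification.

Forward direction. Assume the antecedent. If r is true, (p ∨ r) → (q ∨ r) reduces to true regardless of the other variables. If r is false, the antecedent forces (p = F, u = T, q = T, r = F) or (p = T, u = T, q = T, r = F), and (p ∨ r) → (q ∨ r) holds there. Either way (p ∨ r) → (q ∨ r) holds.

Converse. This fails. Under p = F, u = F, q = F, r = F, the left side is false but the right side is true.

(⇒) holds; (⇐) fails.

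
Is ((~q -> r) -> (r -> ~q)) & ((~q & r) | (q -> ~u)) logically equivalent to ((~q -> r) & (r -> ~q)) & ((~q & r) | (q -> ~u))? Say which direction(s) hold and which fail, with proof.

Only the converse holds.

(⇒) This fails. Under q = F, u = F, r = F, the left side is true but the right side is false.

(⇐) Assume the antecedent. If q is true, the antecedent forces (q = T, u = F, r = F), and the consequent holds there. If q is false, the consequent reduces to true regardless of the other variables. Either way the consequent holds.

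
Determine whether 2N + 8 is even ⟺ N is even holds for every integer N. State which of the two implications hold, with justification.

The forward direction fails; the converse holds.

Forward direction. This fails: take N = 7. Then 2N + 8 = 22, which is even, yet N = 7 is odd, not even.

Converse. Suppose N is even. Since 2 is even, 2N is even for every N, so 2N + 8 has the same parity as 8, which is even. Hence 2N + 8 is even.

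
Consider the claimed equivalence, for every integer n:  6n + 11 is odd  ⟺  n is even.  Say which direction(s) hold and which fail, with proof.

(⇒) fails; (⇐) holds.

(⇒) This fails: take n = 5. Then 6n + 11 = 41, which is odd, yet n = 5 is odd, not even.

(⇐) Suppose n is even. Since 6 is even, 6n is even for every n, so 6n + 11 has the same parity as 11, which is odd. Hence 6n + 11 is odd.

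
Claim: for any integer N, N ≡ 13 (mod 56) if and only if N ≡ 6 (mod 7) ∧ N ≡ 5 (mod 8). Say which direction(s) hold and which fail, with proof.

[⇒] Suppose N ≡ 13 (mod 56); write N = 56j + 13. Since 7 ∣ 56, reducing mod 7 gives N ≡ 13 ≡ 6 (mod 7); since 8 ∣ 56, reducing mod 8 gives N ≡ 13 ≡ 5 (mod 8).

[⇐] Conversely, if N ≡ 6 (mod 7) and N ≡ 5 (mod 8), then by the Chinese remainder theorem N ≡ 13 (mod 56). This is exactly N ≡ 13 (mod 56).

Both directions hold.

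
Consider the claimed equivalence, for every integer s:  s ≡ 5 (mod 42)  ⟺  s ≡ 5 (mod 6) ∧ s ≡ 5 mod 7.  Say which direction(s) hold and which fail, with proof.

Forward direction. Suppose s ≡ 5 (mod 42); write s = 42j + 5. Since 6 ∣ 42, reducing mod 6 gives s ≡ 5 (mod 6); since 7 ∣ 42, reducing mod 7 gives s ≡ 5 (mod 7).

Converse. If s ≡ 5 (mod 6) and s ≡ 5 (mod 7), then by the Chinese remainder theorem s ≡ 5 (mod 42). This is exactly s ≡ 5 (mod 42).

The biconditional holds.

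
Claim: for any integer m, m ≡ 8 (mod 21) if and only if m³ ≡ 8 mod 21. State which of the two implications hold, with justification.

The forward direction holds; the converse fails.

(→) Suppose m ≡ 8 (mod 21). Write m = 21j + 8. Then (21j + 8)³ = 9261j³ + 10584j² + 4032j + 512 = 21(441j³ + 504j² + 192j + 24) + 8, so m³ ≡ 8 (mod 21).

(←) This fails: take m = 2. Then 2³ = 8 ≡ 8 (mod 21), yet 2 ≡ 2 (mod 21), not 8.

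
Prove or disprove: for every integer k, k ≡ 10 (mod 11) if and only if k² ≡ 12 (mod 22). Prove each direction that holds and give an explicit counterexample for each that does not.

Neither implication holds.

[⇒] This fails: take k = 21. Then 21 ≡ 10 (mod 11), but 21² = 441 ≡ 1 (mod 22), not 12.

[⇐] This fails: take k = 12. Then 12² = 144 ≡ 12 (mod 22), yet 12 ≡ 1 (mod 11), not 10.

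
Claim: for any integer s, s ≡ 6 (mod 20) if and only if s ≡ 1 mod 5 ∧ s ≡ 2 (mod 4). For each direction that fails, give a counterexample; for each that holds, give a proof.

(⇒) Suppose s ≡ 6 (mod 20); write s = 20j + 6. Since 5 ∣ 20, reducing mod 5 gives s ≡ 6 ≡ 1 (mod 5); since 4 ∣ 20, reducing mod 4 gives s ≡ 6 ≡ 2 (mod 4).

(⇐) Conversely, if s ≡ 1 (mod 5) and s ≡ 2 (mod 4), then by the Chinese remainder theorem s ≡ 6 (mod 20). This is exactly s ≡ 6 (mod 20).

Equivalent; both directions hold.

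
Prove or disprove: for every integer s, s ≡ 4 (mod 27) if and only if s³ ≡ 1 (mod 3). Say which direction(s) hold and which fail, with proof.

The forward direction holds; the converse fails.

Forward direction. Suppose s ≡ 4 (mod 27). Then s³ ≡ 4³ = 64 (mod 27), and since 3 ∣ 27, also s³ ≡ 1 (mod 3).

Converse. This fails: take s = 1. Then 1³ = 1 ≡ 1 (mod 3), yet 1 ≡ 1 (mod 27), not 4.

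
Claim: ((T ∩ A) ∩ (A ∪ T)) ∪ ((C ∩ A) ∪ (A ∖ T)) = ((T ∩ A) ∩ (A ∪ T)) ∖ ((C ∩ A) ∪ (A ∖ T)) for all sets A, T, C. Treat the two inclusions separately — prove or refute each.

(⟹) This inclusion fails. Take A = {1}, T = ∅, C = ∅; then 1 ∈ ((T ∩ A) ∩ (A ∪ T)) ∪ ((C ∩ A) ∪ (A ∖ T)) but 1 ∉ ((T ∩ A) ∩ (A ∪ T)) ∖ ((C ∩ A) ∪ (A ∖ T)).

(⟸) Let x ∈ ((T ∩ A) ∩ (A ∪ T)) ∖ ((C ∩ A) ∪ (A ∖ T)). Then x ∈ A ∩ T and x ∉ C, from which x ∈ ((T ∩ A) ∩ (A ∪ T)) ∪ ((C ∩ A) ∪ (A ∖ T)).

(⊆) fails; (⊇) holds.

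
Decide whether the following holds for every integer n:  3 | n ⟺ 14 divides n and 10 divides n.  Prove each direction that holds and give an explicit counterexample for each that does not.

Neither direction holds.

(→) This fails: take n = 3. Certainly 3 ∣ 3, but 14 ∤ 3.

(←) This fails: take n = 70. Both 14 ∣ 70 and 10 ∣ 70, yet 70 is not a multiple of 3 (since 70 = 23·3 + 1), so 3 ∤ 70.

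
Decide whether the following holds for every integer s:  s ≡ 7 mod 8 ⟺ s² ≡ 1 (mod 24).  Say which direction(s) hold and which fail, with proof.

Neither implication holds.

(→) This fails: take s = 15. Then 15 ≡ 7 (mod 8), but 15² = 225 ≡ 9 (mod 24), not 1.

(←) This fails: take s = 1. Then 1² = 1 ≡ 1 (mod 24), yet 1 ≡ 1 (mod 8), not 7.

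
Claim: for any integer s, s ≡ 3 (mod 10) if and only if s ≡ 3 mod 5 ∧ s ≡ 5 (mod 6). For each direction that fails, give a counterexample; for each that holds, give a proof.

Only the reverse direction holds.

[⇒] This fails: s = 3 gives 3 ≡ 3 (mod 10) but 3 ≡ 3 (mod 6), so the conjunction on the right does not hold.

[⇐] Conversely, if s ≡ 3 (mod 5) and s ≡ 5 (mod 6), then by the Chinese remainder theorem s ≡ 23 (mod 30). Since 23 ≡ 3 (mod 10) and 10 ∣ 30, we get s ≡ 3 (mod 10).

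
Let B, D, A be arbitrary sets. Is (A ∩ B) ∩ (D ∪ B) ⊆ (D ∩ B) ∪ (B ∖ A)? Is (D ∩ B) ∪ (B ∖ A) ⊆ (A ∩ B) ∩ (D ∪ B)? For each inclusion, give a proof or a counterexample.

(⊆) fails and (⊇) fails.

(⟹) This inclusion fails. Take B = {1}, D = ∅, A = {1}; then 1 ∈ (A ∩ B) ∩ (D ∪ B) but 1 ∉ (D ∩ B) ∪ (B ∖ A).

(⟸) This inclusion fails. Take B = {1}, D = ∅, A = ∅; then 1 ∈ (D ∩ B) ∪ (B ∖ A) but 1 ∉ (A ∩ B) ∩ (D ∪ B).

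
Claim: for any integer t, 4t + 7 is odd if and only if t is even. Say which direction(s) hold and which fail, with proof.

(⟹) This fails: take t = 7. Then 4t + 7 = 35, which is odd, yet t = 7 is odd, not even.

(⟸) Suppose t is even. Since 4 is even, 4t is even for every t, so 4t + 7 has the same parity as 7, which is odd. Hence 4t + 7 is odd.

The forward direction fails; the converse holds.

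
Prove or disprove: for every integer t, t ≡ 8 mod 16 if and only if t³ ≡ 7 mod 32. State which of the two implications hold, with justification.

(→) This fails: take t = 8. Then 8 ≡ 8 (mod 16), but 8³ = 512 ≡ 0 (mod 32), not 7.

(←) This fails: take t = 23. Then 23³ = 12167 ≡ 7 (mod 32), yet 23 ≡ 7 (mod 16), not 8.

Both directions fail.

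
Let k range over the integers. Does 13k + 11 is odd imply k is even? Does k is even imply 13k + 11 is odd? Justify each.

[⇐] Suppose k is even; write k = 2j. Then 13k + 11 = 13·(2j) + 11 = 2·13j + 11, which is odd.

[⇒] Suppose 13k + 11 is odd. Since 13 is odd, 13k and k have the same parity, so 13k + 11 ≡ k + 11 (mod 2). As 11 is odd, 13k + 11 is odd exactly when k is even. Thus k is even.

Equivalent; both directions hold.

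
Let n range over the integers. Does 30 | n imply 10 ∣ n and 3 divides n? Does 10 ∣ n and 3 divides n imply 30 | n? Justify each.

The biconditional holds.

[⇒] If 30 ∣ n, write n = 30q. Since 30 = 3·10, n = 10·(3q), so 10 ∣ n; and since 30 = 10·3, n = 3·(10q), so 3 ∣ n.

[⇐] Suppose 10 ∣ n and 3 ∣ n. Any common multiple of 10 and 3 is a multiple of their lcm; here gcd(10, 3) = 1, so lcm(10, 3) = 10·3 = 30, so 30 ∣ n.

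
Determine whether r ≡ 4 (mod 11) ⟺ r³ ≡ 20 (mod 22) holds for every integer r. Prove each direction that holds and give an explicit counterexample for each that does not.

(⟹) This fails: take r = 15. Then 15 ≡ 4 (mod 11), but 15³ = 3375 ≡ 9 (mod 22), not 20.

(⟸) Conversely, the residues r modulo 22 with r³ ≡ 20 (mod 22) are exactly {4}, and each is ≡ 4 (mod 11).

Only the converse holds.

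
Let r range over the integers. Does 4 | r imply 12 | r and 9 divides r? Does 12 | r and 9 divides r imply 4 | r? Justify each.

(⇒) fails; (⇐) holds.

(→) This fails: take r = 4. Certainly 4 ∣ 4, but 12 ∤ 4.

(←) Suppose 12 ∣ r and 9 ∣ r. Any common multiple of 12 and 9 is a multiple of their lcm; here lcm(12, 9) = 12·9/gcd(12, 9) = 108/3 = 36, so 36 ∣ r. Since 4 ∣ 36, it follows that 4 ∣ r.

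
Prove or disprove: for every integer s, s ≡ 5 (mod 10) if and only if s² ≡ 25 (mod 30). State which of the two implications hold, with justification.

[⇐] The residues r modulo 30 with r² ≡ 25 (mod 30) are exactly {5, 25}, and each is ≡ 5 (mod 10).

[⇒] This fails: take s = 15. Then 15 ≡ 5 (mod 10), but 15² = 225 ≡ 15 (mod 30), not 25.

(⇒) fails; (⇐) holds.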